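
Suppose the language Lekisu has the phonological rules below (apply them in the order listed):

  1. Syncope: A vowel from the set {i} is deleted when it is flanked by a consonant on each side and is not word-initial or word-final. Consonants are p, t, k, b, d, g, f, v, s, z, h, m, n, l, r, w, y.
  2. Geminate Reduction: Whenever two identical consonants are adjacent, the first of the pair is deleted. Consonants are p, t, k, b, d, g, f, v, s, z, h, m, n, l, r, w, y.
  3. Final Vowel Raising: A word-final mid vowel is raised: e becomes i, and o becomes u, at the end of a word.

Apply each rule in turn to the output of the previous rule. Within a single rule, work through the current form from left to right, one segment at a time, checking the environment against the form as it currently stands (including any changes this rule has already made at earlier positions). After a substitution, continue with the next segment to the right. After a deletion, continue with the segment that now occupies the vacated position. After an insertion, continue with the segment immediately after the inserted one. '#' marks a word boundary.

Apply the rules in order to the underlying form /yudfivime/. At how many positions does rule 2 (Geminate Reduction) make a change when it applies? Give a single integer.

1 Syncope: [yudfivime] → [yudfvme]
2 Geminate Reduction: no change — [yudfvme]
3 Final Vowel Raising: [yudfvme] → [yudfvmi]
Rule 2 changed 0 position(s).

0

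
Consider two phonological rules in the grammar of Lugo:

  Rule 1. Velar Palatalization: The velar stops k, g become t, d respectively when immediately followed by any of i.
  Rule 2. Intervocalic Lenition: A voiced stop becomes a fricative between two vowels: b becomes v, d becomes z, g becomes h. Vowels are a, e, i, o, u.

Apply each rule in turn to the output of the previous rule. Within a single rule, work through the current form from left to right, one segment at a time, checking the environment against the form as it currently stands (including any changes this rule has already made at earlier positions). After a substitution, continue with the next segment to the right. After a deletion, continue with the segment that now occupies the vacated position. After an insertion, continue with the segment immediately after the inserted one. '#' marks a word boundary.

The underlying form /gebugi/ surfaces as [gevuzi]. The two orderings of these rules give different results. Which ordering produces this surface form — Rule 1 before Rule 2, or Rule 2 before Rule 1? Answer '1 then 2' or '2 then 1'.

1 then 2

Order 1 then 2:
  1 Velar Palatalization: [gebugi] → [gebudi]
  2 Intervocalic Lenition: [gebudi] → [gevuzi]
  result: [gevuzi]
Order 2 then 1:
  2 Intervocalic Lenition: [gebugi] → [gevuhi]
  1 Velar Palatalization: no change — [gevuhi]
  result: [gevuhi]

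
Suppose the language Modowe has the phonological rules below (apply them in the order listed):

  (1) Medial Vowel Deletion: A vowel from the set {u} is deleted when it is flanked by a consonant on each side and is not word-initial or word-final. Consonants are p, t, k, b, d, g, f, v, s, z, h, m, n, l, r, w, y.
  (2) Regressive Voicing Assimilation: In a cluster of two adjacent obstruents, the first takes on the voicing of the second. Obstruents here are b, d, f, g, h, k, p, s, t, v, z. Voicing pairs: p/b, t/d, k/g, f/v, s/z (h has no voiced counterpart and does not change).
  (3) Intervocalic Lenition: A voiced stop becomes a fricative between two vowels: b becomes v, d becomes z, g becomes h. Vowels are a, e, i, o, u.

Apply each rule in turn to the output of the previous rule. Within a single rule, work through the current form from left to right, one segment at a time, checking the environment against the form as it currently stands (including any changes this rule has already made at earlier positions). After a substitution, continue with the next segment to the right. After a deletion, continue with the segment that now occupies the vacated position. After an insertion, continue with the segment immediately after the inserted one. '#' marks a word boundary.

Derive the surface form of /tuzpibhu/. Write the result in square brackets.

(1) Medial Vowel Deletion: [tuzpibhu] → [tzpibhu]
(2) Regressive Voicing Assimilation: [tzpibhu] → [dspiphu]
(3) Intervocalic Lenition: no change — [dspiphu]

[dspiphu]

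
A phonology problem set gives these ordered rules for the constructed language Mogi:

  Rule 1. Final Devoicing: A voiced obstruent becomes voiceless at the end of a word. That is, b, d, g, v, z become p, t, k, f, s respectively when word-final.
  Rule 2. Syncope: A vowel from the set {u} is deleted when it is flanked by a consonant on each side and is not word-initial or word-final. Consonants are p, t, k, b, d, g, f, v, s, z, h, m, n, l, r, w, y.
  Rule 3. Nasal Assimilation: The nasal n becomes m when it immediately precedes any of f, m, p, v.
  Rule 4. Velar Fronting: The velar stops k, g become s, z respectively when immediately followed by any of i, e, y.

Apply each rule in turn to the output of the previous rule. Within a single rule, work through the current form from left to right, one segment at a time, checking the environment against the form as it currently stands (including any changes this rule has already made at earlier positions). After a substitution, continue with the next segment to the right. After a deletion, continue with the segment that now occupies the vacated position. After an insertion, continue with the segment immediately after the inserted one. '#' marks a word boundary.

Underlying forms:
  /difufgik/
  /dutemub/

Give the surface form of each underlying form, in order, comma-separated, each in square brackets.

/difufgik/:
  Rule 1 Final Devoicing: no change — [difufgik]
  Rule 2 Syncope: [difufgik] → [diffgik]
  Rule 3 Nasal Assimilation: no change — [diffgik]
  Rule 4 Velar Fronting: [diffgik] → [diffzik]
/dutemub/:
  Rule 1 Final Devoicing: [dutemub] → [dutemup]
  Rule 2 Syncope: [dutemup] → [dtemp]
  Rule 3 Nasal Assimilation: no change — [dtemp]
  Rule 4 Velar Fronting: no change — [dtemp]

[diffzik], [dtemp]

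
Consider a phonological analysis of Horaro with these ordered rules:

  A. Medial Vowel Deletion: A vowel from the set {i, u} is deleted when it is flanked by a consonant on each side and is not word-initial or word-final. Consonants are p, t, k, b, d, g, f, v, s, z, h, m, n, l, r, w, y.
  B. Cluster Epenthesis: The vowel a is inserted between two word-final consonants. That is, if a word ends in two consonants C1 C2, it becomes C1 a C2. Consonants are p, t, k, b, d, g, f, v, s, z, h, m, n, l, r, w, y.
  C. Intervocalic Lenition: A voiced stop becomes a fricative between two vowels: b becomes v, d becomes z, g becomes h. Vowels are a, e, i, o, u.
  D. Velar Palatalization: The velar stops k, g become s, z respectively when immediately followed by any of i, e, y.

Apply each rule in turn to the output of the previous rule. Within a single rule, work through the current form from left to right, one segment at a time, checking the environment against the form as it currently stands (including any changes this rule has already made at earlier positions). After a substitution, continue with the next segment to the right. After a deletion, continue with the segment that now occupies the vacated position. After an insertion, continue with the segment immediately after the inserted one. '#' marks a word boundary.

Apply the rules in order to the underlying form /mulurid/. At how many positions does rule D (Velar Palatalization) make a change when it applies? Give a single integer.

A Medial Vowel Deletion: [mulurid] → [mlrd]
B Cluster Epenthesis: [mlrd] → [mlrad]
C Intervocalic Lenition: no change — [mlrad]
D Velar Palatalization: no change — [mlrad]
Rule D changed 0 position(s).

0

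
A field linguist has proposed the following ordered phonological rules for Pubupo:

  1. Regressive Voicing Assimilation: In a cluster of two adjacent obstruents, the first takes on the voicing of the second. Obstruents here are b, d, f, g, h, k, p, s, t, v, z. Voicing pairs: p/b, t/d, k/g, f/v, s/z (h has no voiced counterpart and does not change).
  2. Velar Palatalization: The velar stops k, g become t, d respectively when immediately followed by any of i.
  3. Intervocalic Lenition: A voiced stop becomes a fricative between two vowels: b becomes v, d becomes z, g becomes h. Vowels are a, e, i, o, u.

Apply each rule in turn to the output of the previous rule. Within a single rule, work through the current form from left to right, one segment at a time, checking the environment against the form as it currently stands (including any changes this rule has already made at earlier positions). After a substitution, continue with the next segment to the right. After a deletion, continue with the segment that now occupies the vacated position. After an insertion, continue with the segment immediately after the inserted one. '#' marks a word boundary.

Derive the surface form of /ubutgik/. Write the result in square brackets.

1 Regressive Voicing Assimilation: [ubutgik] → [ubudgik]
2 Velar Palatalization: [ubudgik] → [ubuddik]
3 Intervocalic Lenition: [ubuddik] → [uvuddik]

[uvuddik]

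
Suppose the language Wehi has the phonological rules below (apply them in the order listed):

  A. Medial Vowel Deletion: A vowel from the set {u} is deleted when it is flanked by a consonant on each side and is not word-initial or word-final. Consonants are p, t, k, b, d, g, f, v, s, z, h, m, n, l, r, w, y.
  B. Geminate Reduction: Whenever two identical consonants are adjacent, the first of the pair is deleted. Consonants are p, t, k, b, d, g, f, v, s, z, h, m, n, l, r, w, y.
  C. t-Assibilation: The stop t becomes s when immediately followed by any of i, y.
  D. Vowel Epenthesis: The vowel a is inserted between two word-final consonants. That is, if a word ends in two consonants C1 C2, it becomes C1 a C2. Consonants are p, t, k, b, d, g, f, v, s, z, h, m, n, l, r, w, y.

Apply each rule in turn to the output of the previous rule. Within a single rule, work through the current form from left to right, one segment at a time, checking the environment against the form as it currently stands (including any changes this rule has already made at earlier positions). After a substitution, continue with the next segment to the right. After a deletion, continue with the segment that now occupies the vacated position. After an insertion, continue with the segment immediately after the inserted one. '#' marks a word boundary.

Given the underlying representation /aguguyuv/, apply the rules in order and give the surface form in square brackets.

A Medial Vowel Deletion: [aguguyuv] → [aggyv]
B Geminate Reduction: [aggyv] → [agyv]
C t-Assibilation: no change — [agyv]
D Vowel Epenthesis: [agyv] → [agyav]

[agyav]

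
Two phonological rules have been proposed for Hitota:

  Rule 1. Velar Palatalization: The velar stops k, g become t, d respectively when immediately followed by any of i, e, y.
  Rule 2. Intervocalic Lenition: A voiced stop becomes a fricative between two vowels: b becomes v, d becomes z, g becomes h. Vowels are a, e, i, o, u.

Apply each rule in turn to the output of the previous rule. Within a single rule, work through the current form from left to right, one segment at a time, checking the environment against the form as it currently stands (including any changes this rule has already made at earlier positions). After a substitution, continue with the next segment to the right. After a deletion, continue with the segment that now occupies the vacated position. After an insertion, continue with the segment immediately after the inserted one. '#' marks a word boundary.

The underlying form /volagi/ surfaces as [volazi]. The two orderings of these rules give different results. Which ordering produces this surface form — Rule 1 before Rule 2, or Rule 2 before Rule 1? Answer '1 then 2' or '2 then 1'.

Order 1 then 2:
  1 Velar Palatalization: [volagi] → [voladi]
  2 Intervocalic Lenition: [voladi] → [volazi]
  result: [volazi]
Order 2 then 1:
  2 Intervocalic Lenition: [volagi] → [volahi]
  1 Velar Palatalization: no change — [volahi]
  result: [volahi]

1 then 2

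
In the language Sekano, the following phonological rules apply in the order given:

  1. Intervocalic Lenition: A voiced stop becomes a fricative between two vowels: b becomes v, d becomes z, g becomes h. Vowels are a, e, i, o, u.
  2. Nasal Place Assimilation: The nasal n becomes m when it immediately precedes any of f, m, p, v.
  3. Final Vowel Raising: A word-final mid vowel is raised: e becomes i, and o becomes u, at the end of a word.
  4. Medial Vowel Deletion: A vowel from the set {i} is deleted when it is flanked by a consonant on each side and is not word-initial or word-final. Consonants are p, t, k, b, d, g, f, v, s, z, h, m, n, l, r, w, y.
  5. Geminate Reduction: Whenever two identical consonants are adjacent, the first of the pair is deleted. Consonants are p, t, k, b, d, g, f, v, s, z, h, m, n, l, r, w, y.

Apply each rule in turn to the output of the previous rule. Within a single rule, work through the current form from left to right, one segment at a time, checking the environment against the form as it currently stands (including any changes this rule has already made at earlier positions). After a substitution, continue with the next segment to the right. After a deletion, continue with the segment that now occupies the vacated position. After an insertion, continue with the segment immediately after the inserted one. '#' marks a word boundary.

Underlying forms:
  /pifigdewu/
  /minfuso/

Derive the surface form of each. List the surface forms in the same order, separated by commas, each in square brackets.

/pifigdewu/:
  1 Intervocalic Lenition: no change — [pifigdewu]
  2 Nasal Place Assimilation: no change — [pifigdewu]
  3 Final Vowel Raising: no change — [pifigdewu]
  4 Medial Vowel Deletion: [pifigdewu] → [pfgdewu]
  5 Geminate Reduction: no change — [pfgdewu]
/minfuso/:
  1 Intervocalic Lenition: no change — [minfuso]
  2 Nasal Place Assimilation: [minfuso] → [mimfuso]
  3 Final Vowel Raising: [mimfuso] → [mimfusu]
  4 Medial Vowel Deletion: [mimfusu] → [mmfusu]
  5 Geminate Reduction: [mmfusu] → [mfusu]

[pfgdewu], [mfusu]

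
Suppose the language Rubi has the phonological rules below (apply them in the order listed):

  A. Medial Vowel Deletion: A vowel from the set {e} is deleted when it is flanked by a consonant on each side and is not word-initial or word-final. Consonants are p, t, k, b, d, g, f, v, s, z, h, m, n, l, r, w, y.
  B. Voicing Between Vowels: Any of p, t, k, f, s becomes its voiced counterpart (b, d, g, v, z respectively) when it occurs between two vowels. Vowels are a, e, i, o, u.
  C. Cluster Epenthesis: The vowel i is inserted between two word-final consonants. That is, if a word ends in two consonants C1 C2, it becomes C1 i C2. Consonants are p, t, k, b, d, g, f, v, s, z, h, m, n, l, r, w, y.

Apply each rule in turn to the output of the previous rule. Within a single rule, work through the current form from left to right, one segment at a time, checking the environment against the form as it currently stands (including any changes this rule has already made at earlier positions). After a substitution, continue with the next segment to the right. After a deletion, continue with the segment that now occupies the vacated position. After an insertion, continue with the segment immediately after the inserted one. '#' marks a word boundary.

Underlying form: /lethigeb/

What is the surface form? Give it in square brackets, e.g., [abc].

[lthigib]

A Medial Vowel Deletion: [lethigeb] → [lthigb]
B Voicing Between Vowels: no change — [lthigb]
C Cluster Epenthesis: [lthigb] → [lthigib]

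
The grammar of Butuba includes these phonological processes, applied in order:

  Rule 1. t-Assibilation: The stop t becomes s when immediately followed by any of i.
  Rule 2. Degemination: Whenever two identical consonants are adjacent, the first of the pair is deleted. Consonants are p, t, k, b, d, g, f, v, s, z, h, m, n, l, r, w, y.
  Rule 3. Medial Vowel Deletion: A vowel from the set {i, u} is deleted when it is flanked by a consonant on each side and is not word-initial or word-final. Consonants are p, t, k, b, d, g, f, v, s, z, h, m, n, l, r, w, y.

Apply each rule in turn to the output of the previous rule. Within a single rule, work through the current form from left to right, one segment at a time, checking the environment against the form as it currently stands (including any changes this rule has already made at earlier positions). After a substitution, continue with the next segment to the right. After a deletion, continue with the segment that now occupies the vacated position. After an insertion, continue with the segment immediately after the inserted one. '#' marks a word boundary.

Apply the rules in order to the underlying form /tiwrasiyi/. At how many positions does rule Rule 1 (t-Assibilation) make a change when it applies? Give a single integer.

1

Rule 1 t-Assibilation: [tiwrasiyi] → [siwrasiyi]
Rule 2 Degemination: no change — [siwrasiyi]
Rule 3 Medial Vowel Deletion: [siwrasiyi] → [swrasyi]
Rule Rule 1 changed 1 position(s).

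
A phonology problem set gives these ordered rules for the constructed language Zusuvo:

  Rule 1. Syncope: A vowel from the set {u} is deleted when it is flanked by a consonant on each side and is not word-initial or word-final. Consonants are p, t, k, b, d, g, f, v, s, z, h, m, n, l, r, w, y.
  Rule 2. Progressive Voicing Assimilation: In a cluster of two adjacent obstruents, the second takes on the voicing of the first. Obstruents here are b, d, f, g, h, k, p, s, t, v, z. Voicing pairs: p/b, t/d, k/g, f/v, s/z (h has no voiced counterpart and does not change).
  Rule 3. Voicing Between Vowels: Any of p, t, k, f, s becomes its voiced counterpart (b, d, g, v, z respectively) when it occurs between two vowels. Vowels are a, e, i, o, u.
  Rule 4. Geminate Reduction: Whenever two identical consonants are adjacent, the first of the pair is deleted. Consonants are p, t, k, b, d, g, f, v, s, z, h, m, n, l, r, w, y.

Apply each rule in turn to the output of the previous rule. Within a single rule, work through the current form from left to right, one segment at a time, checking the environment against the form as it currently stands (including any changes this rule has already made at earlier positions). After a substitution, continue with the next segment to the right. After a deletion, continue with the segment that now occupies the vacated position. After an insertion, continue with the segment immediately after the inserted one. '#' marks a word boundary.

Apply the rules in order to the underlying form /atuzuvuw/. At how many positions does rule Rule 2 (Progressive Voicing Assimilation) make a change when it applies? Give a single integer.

2

Rule 1 Syncope: [atuzuvuw] → [atzvw]
Rule 2 Progressive Voicing Assimilation: [atzvw] → [atsfw]
Rule 3 Voicing Between Vowels: no change — [atsfw]
Rule 4 Geminate Reduction: no change — [atsfw]
Rule Rule 2 changed 2 position(s).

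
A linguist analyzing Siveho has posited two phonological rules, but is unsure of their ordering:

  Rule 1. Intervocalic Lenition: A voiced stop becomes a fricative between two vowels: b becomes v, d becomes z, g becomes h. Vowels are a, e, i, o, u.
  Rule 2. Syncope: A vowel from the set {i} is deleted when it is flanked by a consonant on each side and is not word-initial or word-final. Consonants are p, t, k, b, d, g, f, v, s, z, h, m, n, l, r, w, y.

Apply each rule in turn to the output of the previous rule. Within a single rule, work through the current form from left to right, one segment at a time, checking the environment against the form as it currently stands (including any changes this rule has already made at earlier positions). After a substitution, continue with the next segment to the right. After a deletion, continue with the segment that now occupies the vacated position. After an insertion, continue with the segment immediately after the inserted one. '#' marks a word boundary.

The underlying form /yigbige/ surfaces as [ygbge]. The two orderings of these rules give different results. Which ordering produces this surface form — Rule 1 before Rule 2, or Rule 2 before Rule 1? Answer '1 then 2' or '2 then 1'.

Order 1 then 2:
  1 Intervocalic Lenition: [yigbige] → [yigbihe]
  2 Syncope: [yigbihe] → [ygbhe]
  result: [ygbhe]
Order 2 then 1:
  2 Syncope: [yigbige] → [ygbge]
  1 Intervocalic Lenition: no change — [ygbge]
  result: [ygbge]

2 then 1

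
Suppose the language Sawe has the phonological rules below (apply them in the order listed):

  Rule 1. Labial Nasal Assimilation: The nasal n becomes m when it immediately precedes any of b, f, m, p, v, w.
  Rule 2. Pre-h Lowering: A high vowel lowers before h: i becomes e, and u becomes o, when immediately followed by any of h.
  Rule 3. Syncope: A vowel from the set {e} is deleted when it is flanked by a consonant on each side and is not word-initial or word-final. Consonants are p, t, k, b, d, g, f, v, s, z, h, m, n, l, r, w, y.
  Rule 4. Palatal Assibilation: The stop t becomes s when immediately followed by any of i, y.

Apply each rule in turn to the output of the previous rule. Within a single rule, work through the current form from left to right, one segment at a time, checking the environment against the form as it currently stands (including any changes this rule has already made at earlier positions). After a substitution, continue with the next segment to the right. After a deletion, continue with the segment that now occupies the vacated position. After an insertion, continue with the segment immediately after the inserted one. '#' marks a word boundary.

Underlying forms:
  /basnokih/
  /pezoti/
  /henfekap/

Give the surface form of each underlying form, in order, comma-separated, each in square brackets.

/basnokih/:
  Rule 1 Labial Nasal Assimilation: no change — [basnokih]
  Rule 2 Pre-h Lowering: [basnokih] → [basnokeh]
  Rule 3 Syncope: [basnokeh] → [basnokh]
  Rule 4 Palatal Assibilation: no change — [basnokh]
/pezoti/:
  Rule 1 Labial Nasal Assimilation: no change — [pezoti]
  Rule 2 Pre-h Lowering: no change — [pezoti]
  Rule 3 Syncope: [pezoti] → [pzoti]
  Rule 4 Palatal Assibilation: [pzoti] → [pzosi]
/henfekap/:
  Rule 1 Labial Nasal Assimilation: [henfekap] → [hemfekap]
  Rule 2 Pre-h Lowering: no change — [hemfekap]
  Rule 3 Syncope: [hemfekap] → [hmfkap]
  Rule 4 Palatal Assibilation: no change — [hmfkap]

[basnokh], [pzosi], [hmfkap]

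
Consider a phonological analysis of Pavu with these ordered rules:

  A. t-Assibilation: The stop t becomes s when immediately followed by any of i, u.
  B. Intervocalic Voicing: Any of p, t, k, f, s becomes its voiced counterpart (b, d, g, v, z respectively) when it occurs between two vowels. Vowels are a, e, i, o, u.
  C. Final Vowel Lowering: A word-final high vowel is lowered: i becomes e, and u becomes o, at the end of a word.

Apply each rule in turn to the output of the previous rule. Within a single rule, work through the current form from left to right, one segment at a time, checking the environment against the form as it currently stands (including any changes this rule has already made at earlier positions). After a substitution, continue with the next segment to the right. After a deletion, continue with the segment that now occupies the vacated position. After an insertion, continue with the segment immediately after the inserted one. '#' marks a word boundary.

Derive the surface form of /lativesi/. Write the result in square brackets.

A t-Assibilation: [lativesi] → [lasivesi]
B Intervocalic Voicing: [lasivesi] → [lazivezi]
C Final Vowel Lowering: [lazivezi] → [laziveze]

[laziveze]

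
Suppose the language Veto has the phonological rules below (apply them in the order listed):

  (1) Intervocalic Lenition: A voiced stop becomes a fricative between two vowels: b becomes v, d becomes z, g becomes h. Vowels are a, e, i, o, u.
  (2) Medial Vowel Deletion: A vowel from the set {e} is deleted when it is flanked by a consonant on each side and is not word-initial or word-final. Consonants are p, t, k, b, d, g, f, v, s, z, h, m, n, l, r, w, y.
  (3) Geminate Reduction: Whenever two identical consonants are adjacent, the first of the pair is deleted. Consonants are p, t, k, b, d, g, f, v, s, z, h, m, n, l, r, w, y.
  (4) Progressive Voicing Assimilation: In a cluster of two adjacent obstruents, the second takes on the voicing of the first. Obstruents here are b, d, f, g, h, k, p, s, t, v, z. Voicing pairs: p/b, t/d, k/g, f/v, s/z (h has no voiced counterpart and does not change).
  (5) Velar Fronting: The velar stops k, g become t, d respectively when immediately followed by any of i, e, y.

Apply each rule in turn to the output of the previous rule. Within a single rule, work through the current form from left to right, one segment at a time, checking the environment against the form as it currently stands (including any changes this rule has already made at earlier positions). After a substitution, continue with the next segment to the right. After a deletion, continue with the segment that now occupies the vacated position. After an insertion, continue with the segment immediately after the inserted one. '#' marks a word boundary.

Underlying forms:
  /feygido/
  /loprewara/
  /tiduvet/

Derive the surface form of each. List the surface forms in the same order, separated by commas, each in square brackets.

[fydizo], [loprwara], [tizuvd]

/feygido/:
  (1) Intervocalic Lenition: [feygido] → [feygizo]
  (2) Medial Vowel Deletion: [feygizo] → [fygizo]
  (3) Geminate Reduction: no change — [fygizo]
  (4) Progressive Voicing Assimilation: no change — [fygizo]
  (5) Velar Fronting: [fygizo] → [fydizo]
/loprewara/:
  (1) Intervocalic Lenition: no change — [loprewara]
  (2) Medial Vowel Deletion: [loprewara] → [loprwara]
  (3) Geminate Reduction: no change — [loprwara]
  (4) Progressive Voicing Assimilation: no change — [loprwara]
  (5) Velar Fronting: no change — [loprwara]
/tiduvet/:
  (1) Intervocalic Lenition: [tiduvet] → [tizuvet]
  (2) Medial Vowel Deletion: [tizuvet] → [tizuvt]
  (3) Geminate Reduction: no change — [tizuvt]
  (4) Progressive Voicing Assimilation: [tizuvt] → [tizuvd]
  (5) Velar Fronting: no change — [tizuvd]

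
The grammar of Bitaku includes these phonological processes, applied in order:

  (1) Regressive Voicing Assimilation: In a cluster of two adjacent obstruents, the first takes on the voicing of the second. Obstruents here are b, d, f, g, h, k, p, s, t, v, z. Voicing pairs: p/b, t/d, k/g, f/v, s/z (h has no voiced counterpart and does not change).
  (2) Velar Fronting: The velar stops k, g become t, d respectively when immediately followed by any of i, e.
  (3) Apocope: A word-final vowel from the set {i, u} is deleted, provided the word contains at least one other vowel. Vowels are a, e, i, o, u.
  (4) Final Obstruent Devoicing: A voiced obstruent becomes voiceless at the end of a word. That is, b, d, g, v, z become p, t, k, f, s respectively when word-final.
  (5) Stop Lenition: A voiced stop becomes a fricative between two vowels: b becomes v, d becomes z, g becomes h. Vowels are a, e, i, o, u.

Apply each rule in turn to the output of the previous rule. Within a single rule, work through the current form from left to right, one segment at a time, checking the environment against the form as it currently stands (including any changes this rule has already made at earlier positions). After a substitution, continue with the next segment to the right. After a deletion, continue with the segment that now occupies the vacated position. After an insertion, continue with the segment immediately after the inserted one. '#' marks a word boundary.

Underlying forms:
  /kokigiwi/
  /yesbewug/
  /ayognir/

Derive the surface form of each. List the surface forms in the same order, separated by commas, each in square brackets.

[kotiziw], [yezbewuk], [ayognir]

/kokigiwi/:
  (1) Regressive Voicing Assimilation: no change — [kokigiwi]
  (2) Velar Fronting: [kokigiwi] → [kotidiwi]
  (3) Apocope: [kotidiwi] → [kotidiw]
  (4) Final Obstruent Devoicing: no change — [kotidiw]
  (5) Stop Lenition: [kotidiw] → [kotiziw]
/yesbewug/:
  (1) Regressive Voicing Assimilation: [yesbewug] → [yezbewug]
  (2) Velar Fronting: no change — [yezbewug]
  (3) Apocope: no change — [yezbewug]
  (4) Final Obstruent Devoicing: [yezbewug] → [yezbewuk]
  (5) Stop Lenition: no change — [yezbewuk]
/ayognir/:
  (1) Regressive Voicing Assimilation: no change — [ayognir]
  (2) Velar Fronting: no change — [ayognir]
  (3) Apocope: no change — [ayognir]
  (4) Final Obstruent Devoicing: no change — [ayognir]
  (5) Stop Lenition: no change — [ayognir]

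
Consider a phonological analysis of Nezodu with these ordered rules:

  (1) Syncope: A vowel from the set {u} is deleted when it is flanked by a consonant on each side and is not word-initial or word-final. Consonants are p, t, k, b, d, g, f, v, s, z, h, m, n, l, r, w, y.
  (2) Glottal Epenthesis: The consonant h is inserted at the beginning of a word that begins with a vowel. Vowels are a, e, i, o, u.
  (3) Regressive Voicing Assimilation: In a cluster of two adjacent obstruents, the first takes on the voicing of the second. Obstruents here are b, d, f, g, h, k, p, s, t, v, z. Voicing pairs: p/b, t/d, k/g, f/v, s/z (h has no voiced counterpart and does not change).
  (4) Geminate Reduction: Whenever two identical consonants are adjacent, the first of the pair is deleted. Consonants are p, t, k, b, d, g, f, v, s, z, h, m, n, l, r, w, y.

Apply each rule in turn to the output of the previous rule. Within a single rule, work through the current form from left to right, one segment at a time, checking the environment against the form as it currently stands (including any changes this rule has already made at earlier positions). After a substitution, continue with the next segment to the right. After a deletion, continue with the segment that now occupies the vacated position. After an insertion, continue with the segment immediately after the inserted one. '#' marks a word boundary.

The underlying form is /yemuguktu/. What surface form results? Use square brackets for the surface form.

(1) Syncope: [yemuguktu] → [yemgktu]
(2) Glottal Epenthesis: no change — [yemgktu]
(3) Regressive Voicing Assimilation: [yemgktu] → [yemkktu]
(4) Geminate Reduction: [yemkktu] → [yemktu]

[yemktu]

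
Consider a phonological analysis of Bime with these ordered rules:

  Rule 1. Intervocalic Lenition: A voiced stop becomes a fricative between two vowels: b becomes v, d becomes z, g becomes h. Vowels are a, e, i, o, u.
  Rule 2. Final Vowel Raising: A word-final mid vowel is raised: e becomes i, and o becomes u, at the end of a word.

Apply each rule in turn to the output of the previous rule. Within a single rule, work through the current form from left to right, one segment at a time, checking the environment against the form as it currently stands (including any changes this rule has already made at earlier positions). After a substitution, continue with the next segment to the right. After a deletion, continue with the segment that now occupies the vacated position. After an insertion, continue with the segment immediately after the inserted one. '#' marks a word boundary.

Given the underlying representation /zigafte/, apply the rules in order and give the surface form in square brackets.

[zihafti]

Rule 1 Intervocalic Lenition: [zigafte] → [zihafte]
Rule 2 Final Vowel Raising: [zihafte] → [zihafti]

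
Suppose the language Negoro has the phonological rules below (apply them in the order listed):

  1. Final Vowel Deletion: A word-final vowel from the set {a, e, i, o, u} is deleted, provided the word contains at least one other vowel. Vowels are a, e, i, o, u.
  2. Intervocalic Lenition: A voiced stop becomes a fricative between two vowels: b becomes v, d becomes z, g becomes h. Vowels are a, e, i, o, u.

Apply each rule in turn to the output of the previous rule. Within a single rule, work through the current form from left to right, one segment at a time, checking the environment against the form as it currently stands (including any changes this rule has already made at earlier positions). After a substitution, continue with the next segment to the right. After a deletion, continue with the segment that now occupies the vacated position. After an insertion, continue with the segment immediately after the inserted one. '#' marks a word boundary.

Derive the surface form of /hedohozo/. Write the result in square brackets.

1 Final Vowel Deletion: [hedohozo] → [hedohoz]
2 Intervocalic Lenition: [hedohoz] → [hezohoz]

[hezohoz]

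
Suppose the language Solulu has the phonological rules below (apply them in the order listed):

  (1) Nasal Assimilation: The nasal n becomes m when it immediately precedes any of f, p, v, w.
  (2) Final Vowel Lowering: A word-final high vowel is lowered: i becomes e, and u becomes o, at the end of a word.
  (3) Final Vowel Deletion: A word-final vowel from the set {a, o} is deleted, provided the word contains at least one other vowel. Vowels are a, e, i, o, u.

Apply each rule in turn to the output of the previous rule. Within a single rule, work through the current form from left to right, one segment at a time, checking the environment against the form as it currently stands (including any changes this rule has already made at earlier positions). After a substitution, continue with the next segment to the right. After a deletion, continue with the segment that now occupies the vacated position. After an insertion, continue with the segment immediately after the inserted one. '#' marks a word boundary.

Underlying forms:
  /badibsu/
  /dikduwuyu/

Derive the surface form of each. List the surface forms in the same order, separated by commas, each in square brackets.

/badibsu/:
  (1) Nasal Assimilation: no change — [badibsu]
  (2) Final Vowel Lowering: [badibsu] → [badibso]
  (3) Final Vowel Deletion: [badibso] → [badibs]
/dikduwuyu/:
  (1) Nasal Assimilation: no change — [dikduwuyu]
  (2) Final Vowel Lowering: [dikduwuyu] → [dikduwuyo]
  (3) Final Vowel Deletion: [dikduwuyo] → [dikduwuy]

[badibs], [dikduwuy]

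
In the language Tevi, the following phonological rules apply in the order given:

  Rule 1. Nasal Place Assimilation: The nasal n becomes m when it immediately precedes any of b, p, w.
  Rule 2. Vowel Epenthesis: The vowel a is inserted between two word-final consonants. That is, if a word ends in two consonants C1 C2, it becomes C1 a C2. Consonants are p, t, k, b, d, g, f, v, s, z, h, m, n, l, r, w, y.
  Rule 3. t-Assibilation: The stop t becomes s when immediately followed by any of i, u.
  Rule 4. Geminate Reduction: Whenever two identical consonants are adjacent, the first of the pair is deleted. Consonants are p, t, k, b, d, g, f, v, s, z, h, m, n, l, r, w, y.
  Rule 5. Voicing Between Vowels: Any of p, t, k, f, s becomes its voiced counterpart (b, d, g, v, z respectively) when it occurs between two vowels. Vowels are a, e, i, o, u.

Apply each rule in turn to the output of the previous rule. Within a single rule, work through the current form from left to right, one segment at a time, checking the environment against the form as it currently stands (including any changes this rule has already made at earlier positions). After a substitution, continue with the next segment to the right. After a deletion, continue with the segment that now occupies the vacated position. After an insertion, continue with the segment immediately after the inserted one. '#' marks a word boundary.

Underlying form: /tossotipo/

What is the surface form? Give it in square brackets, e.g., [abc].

Rule 1 Nasal Place Assimilation: no change — [tossotipo]
Rule 2 Vowel Epenthesis: no change — [tossotipo]
Rule 3 t-Assibilation: [tossotipo] → [tossosipo]
Rule 4 Geminate Reduction: [tossosipo] → [tososipo]
Rule 5 Voicing Between Vowels: [tososipo] → [tozozibo]

[tozozibo]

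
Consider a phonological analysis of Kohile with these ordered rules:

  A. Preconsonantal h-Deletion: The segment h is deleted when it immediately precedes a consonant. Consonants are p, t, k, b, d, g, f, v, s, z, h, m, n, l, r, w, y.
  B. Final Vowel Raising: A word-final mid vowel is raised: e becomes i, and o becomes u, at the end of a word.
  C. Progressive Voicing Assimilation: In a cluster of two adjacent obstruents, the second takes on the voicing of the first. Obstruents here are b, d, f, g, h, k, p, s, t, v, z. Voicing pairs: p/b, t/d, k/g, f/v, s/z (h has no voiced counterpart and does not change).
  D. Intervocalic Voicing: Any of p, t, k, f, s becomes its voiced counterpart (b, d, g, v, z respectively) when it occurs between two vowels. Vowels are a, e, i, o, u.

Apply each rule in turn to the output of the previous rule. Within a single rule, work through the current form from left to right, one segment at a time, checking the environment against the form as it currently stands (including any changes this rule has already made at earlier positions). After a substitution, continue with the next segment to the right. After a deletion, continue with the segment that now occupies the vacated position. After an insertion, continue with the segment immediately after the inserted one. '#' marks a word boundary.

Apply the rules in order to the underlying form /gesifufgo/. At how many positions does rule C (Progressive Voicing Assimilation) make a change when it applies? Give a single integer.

A Preconsonantal h-Deletion: no change — [gesifufgo]
B Final Vowel Raising: [gesifufgo] → [gesifufgu]
C Progressive Voicing Assimilation: [gesifufgu] → [gesifufku]
D Intervocalic Voicing: [gesifufku] → [gezivufku]
Rule C changed 1 position(s).

1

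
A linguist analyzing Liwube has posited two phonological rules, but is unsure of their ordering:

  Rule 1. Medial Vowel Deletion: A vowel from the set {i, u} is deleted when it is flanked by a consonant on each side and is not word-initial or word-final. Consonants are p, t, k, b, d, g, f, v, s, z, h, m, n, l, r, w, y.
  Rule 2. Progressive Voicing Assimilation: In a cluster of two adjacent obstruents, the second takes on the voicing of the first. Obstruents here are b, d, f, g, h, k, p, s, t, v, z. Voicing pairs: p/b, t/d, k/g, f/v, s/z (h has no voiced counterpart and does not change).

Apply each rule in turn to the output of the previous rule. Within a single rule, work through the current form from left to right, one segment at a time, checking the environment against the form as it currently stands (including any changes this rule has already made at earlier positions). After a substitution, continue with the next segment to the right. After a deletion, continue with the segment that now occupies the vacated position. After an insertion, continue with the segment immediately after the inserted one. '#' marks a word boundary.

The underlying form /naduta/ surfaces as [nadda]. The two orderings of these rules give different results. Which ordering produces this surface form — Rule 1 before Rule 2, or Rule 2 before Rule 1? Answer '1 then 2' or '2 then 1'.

Order 1 then 2:
  1 Medial Vowel Deletion: [naduta] → [nadta]
  2 Progressive Voicing Assimilation: [nadta] → [nadda]
  result: [nadda]
Order 2 then 1:
  2 Progressive Voicing Assimilation: no change — [naduta]
  1 Medial Vowel Deletion: [naduta] → [nadta]
  result: [nadta]

1 then 2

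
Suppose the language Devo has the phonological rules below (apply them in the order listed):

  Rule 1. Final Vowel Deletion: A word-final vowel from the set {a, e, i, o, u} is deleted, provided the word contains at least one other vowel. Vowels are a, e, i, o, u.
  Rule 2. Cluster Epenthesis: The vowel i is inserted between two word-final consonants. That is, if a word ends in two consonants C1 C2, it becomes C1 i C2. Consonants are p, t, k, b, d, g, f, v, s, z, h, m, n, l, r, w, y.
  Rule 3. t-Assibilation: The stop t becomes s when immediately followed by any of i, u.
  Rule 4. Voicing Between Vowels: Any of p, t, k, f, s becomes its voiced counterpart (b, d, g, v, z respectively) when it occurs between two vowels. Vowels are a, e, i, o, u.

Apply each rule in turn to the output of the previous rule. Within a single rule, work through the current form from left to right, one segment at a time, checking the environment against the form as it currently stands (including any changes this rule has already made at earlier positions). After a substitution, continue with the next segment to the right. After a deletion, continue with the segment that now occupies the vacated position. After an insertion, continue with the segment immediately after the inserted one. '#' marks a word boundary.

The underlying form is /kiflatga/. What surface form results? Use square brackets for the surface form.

[kiflazig]

Rule 1 Final Vowel Deletion: [kiflatga] → [kiflatg]
Rule 2 Cluster Epenthesis: [kiflatg] → [kiflatig]
Rule 3 t-Assibilation: [kiflatig] → [kiflasig]
Rule 4 Voicing Between Vowels: [kiflasig] → [kiflazig]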